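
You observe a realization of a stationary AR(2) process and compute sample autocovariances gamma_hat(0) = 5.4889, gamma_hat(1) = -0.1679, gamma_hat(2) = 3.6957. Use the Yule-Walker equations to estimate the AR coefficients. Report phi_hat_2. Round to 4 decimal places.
\hat\phi_{2} = 0.6730

The Yule-Walker equations for an AR(p) process read, in matrix form,
  Gamma_p phi = r_p,   with   (Gamma_p)_{ij} = gamma(|i - j|),
                       (r_p)_i = gamma(i),   i,j = 1..p.
Substitute the sample gammas (Toeplitz matrix and right-hand side of size 2):
  Gamma_p = [[5.4889, -0.1679], [-0.1679, 5.4889]]
  r_p     = [-0.1679, 3.6957]
Written out:
  5.4889 phi_1 - 0.1679 phi_2 = -0.1679
  -0.1679 phi_1 + 5.4889 phi_2 = 3.6957
Solve by Cramer's rule:
  det = gamma(0)^2 - gamma(1)^2 = (5.4889)^2 - (-0.1679)^2 = 30.12802321 - 0.02819041 = 30.0998328
  phi_hat_1 = [gamma(1) gamma(0) - gamma(1) gamma(2)] / det = [(-0.1679)(5.4889) - (-0.1679)(3.6957)] / 30.0998328 = -0.30107828 / 30.0998328 = -0.01
  phi_hat_2 = [gamma(0) gamma(2) - gamma(1)^2] / det = [(5.4889)(3.6957) - (-0.1679)^2] / 30.0998328 = 20.25713732 / 30.0998328 = 0.673
So phi_hat = [-0.0100, 0.6730].
Therefore phi_hat_2 = 0.6730.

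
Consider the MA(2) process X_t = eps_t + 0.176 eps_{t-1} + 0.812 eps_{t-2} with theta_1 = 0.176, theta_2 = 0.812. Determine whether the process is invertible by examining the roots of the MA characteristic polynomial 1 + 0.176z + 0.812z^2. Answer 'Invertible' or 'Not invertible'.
\text{Invertible}

The MA(q) characteristic polynomial is P(z) = 1 + 0.176z + 0.812z^2.
Invertibility requires all roots to lie outside the unit circle, i.e. |z| > 1 for every root.
Set 1 + (0.176) z + (0.812) z^2 = 0, i.e. a z^2 + b z + c = 0 with a = 0.812, b = 0.176, c = 1.
Discriminant D = b^2 - 4ac = (0.176)^2 - 4*(0.812)*1 = 0.030976 - (3.248) = -3.217024.
D < 0, so the roots are the complex-conjugate pair z = (-b +/- i sqrt(-D)) / (2a) = -0.1084 +/- 1.1044i.
For a conjugate pair |z|^2 = z * conj(z) = (product of roots) = c/a = 1/(0.812) = 1.231527, so |z| = sqrt(1.231527) = 1.1097 for both roots.
Moduli of all roots: 1.1097, 1.1097.
All moduli strictly greater than 1? Yes.
Verdict: Invertible.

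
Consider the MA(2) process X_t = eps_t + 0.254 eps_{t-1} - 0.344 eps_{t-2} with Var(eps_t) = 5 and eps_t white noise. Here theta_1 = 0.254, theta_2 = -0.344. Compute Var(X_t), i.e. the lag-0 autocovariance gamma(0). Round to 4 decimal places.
\gamma(0) = 5.9143

For an MA(q) process X_t = eps_t + sum_i theta_i eps_{t-i} with
Var(eps_t) = sigma^2, the variance is
  gamma(0) = sigma^2 * (1 + sum_i theta_i^2).
  sum_i theta_i^2 = (0.254)^2 + (-0.344)^2 = 0.064516 + 0.118336 = 0.182852.
  gamma(0) = 5 * (1 + 0.182852) = 5 * 1.182852 = 5.91426, which rounds to 5.9143.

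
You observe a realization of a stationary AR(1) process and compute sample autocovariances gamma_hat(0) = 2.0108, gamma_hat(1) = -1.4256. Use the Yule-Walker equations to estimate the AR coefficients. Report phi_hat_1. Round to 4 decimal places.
\hat\phi_{1} = -0.7090

The Yule-Walker equations for an AR(p) process read, in matrix form,
  Gamma_p phi = r_p,   with   (Gamma_p)_{ij} = gamma(|i - j|),
                       (r_p)_i = gamma(i),   i,j = 1..p.
Substitute the sample gammas (Toeplitz matrix and right-hand side of size 1):
  Gamma_p = [[2.0108]]
  r_p     = [-1.4256]
With p = 1 this is the single equation gamma(0) phi_1 = gamma(1):
  phi_hat_1 = gamma(1) / gamma(0) = -1.4256 / 2.0108 = -0.7090.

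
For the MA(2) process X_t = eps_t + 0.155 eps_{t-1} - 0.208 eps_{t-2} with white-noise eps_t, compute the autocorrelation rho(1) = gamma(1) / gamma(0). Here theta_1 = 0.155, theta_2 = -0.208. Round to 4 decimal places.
\rho(1) = 0.1150

For an MA(q) process with theta_0 = 1, the autocovariance is
  gamma(k) = sigma^2 * sum_{i=0..q-k} theta_i * theta_{i+k},
and rho(k) = gamma(k) / gamma(0). Sigma^2 cancels.
  numerator   = (1)*(0.155) + (0.155)*(-0.208) = 0.12276.
  denominator = (1)^2 + (0.155)^2 + (-0.208)^2 = 1.067289.
  rho(1) = 0.12276 / 1.067289 = 0.1150.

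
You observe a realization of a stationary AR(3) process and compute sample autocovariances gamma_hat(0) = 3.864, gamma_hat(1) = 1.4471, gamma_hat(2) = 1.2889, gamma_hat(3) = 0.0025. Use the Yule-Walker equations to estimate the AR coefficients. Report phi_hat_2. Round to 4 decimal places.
\hat\phi_{2} = 0.2890

The Yule-Walker equations for an AR(p) process read, in matrix form,
  Gamma_p phi = r_p,   with   (Gamma_p)_{ij} = gamma(|i - j|),
                       (r_p)_i = gamma(i),   i,j = 1..p.
Substitute the sample gammas (Toeplitz matrix and right-hand side of size 3):
  Gamma_p = [[3.864, 1.4471, 1.2889], [1.4471, 3.864, 1.4471], [1.2889, 1.4471, 3.864]]
  r_p     = [1.4471, 1.2889, 0.0025]
Written out (R1..R3):
  (R1) 3.864 phi_1 + 1.4471 phi_2 + 1.2889 phi_3 = 1.4471
  (R2) 1.4471 phi_1 + 3.864 phi_2 + 1.4471 phi_3 = 1.2889
  (R3) 1.2889 phi_1 + 1.4471 phi_2 + 3.864 phi_3 = 0.0025
Gaussian elimination:
  R2 <- R2 - (1.4471/3.864) R1 = R2 - (0.374508) R1:  3.322049 phi_2 + 0.964396 phi_3 = 0.746949
  R3 <- R3 - (1.2889/3.864) R1 = R3 - (0.333566) R1:  0.964396 phi_2 + 3.434066 phi_3 = -0.480204
  R3 <- R3 - (0.964396/3.322049) R2 = R3 - (0.290302) R2:  3.154101 phi_3 = -0.697044
Back-substitution:
  phi_hat_3 = -0.697044 / 3.154101 = -0.220996
  phi_hat_2 = (0.746949 - (0.964396)(-0.220996)) / 3.322049 = 0.289001
  phi_hat_1 = (1.4471 - (1.4471)(0.289001) - (1.2889)(-0.220996)) / 3.864 = 0.339992
So phi_hat = [0.3400, 0.2890, -0.2210].
Therefore phi_hat_2 = 0.2890.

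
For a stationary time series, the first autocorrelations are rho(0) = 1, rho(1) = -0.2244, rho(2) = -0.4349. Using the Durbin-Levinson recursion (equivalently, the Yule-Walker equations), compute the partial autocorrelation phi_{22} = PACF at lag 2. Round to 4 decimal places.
\phi_{22} = -0.5110

The PACF at lag k is phi_{kk}, the last component of the solution
to the Yule-Walker system G_k phi = r_k where
  (G_k)_{ij} = rho(|i - j|), (r_k)_i = rho(i), i,j = 1..k.
Equivalently, Durbin-Levinson gives phi_{kk} iteratively:
  phi_{11} = rho(1)
  phi_{kk} = [rho(k) - sum_{j=1..k-1} phi_{k-1,j} rho(k-j)]
            / [1 - sum_{j=1..k-1} phi_{k-1,j} rho(j)],
  phi_{k,j} = phi_{k-1,j} - phi_{kk} phi_{k-1,k-j},  j = 1..k-1.
Step k = 1:
  phi_11 = rho(1) = -0.2244.
Step k = 2:
  phi_22 = [rho(2) - phi_11 rho(1)] / [1 - phi_11 rho(1)] = [-0.4349 - (-0.2244)(-0.2244)] / [1 - (-0.2244)(-0.2244)]
         = -0.48525536 / 0.94964464 = -0.511.
Therefore phi_{22} = -0.5110.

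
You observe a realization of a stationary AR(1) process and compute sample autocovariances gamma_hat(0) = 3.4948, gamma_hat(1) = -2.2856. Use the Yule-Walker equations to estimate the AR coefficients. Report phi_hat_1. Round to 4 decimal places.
\hat\phi_{1} = -0.6540

The Yule-Walker equations for an AR(p) process read, in matrix form,
  Gamma_p phi = r_p,   with   (Gamma_p)_{ij} = gamma(|i - j|),
                       (r_p)_i = gamma(i),   i,j = 1..p.
Substitute the sample gammas (Toeplitz matrix and right-hand side of size 1):
  Gamma_p = [[3.4948]]
  r_p     = [-2.2856]
With p = 1 this is the single equation gamma(0) phi_1 = gamma(1):
  phi_hat_1 = gamma(1) / gamma(0) = -2.2856 / 3.4948 = -0.6540.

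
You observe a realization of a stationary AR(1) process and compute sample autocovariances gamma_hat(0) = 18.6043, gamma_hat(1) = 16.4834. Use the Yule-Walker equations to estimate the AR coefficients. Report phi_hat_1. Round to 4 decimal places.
\hat\phi_{1} = 0.8860

The Yule-Walker equations for an AR(p) process read, in matrix form,
  Gamma_p phi = r_p,   with   (Gamma_p)_{ij} = gamma(|i - j|),
                       (r_p)_i = gamma(i),   i,j = 1..p.
Substitute the sample gammas (Toeplitz matrix and right-hand side of size 1):
  Gamma_p = [[18.6043]]
  r_p     = [16.4834]
With p = 1 this is the single equation gamma(0) phi_1 = gamma(1):
  phi_hat_1 = gamma(1) / gamma(0) = 16.4834 / 18.6043 = 0.8860.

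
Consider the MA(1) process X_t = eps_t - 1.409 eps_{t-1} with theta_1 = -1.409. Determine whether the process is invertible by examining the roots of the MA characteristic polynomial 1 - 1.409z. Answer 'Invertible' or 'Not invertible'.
\text{Not invertible}

The MA(q) characteristic polynomial is P(z) = 1 - 1.409z.
Invertibility requires all roots to lie outside the unit circle, i.e. |z| > 1 for every root.
This is linear in z: 1 + (-1.409) z = 0  =>  z = -1/(-1.409) = 0.709723,  |z| = 0.709723.
Moduli of all roots: 0.7097.
All moduli strictly greater than 1? No.
Verdict: Not invertible.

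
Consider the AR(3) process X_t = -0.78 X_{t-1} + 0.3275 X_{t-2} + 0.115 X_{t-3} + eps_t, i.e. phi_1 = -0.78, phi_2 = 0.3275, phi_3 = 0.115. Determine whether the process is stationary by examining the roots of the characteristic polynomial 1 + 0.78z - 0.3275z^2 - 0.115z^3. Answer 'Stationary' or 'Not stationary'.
\text{Stationary}

The AR(p) characteristic polynomial is P(z) = 1 + 0.78z - 0.3275z^2 - 0.115z^3.
Stationarity requires all roots to lie outside the unit circle, i.e. |z| > 1 for every root.
Degree 3: look for a simple real root z0 first, then factor out (1 - z/z0) and solve the remaining quadratic.
Testing z0 = -4: P(-4) = 1 + (0.78)(-4) + (-0.3275)(-4)^2 + (-0.115)(-4)^3
  = 1 + (-3.12) + (-5.24) + (7.36) = 0.  So z_0 = -4 is a root, |z_0| = 4.
Divide out the factor (1 + 0.25 z) = (1 - z/z0) (since 1/z0 = -0.25):
  P(z) = (1 + 0.25 z)(1 + (0.53) z + (-0.46) z^2)
  [check: z-coef 0.53 - (-0.25) = 0.78; z^2-coef -0.46 - (-0.25)(0.53) = -0.3275; z^3-coef -(-0.25)(-0.46) = -0.115.]
Remaining roots from the quadratic factor 1 + (0.53) z + (-0.46) z^2:
  Set 1 + (0.53) z + (-0.46) z^2 = 0, i.e. a z^2 + b z + c = 0 with a = -0.46, b = 0.53, c = 1.
  Discriminant D = b^2 - 4ac = (0.53)^2 - 4*(-0.46)*1 = 0.2809 - (-1.84) = 2.1209.
  D >= 0, so the roots are real: z = (-b +/- sqrt(D)) / (2a) = (-0.53 +/- 1.456331) / (-0.92).
    z_1 = (-0.53 + 1.456331) / (-0.92) = -1.0069,   |z_1| = 1.0069.
    z_2 = (-0.53 - 1.456331) / (-0.92) = 2.1591,   |z_2| = 2.1591.
Moduli of all roots: 4.0000, 1.0069, 2.1591.
All moduli strictly greater than 1? Yes.
Verdict: Stationary.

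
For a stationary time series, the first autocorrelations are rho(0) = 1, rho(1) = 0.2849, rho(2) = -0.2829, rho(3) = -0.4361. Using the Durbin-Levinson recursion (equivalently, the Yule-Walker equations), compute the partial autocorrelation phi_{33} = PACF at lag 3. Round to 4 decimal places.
\phi_{33} = -0.2720

The PACF at lag k is phi_{kk}, the last component of the solution
to the Yule-Walker system G_k phi = r_k where
  (G_k)_{ij} = rho(|i - j|), (r_k)_i = rho(i), i,j = 1..k.
Equivalently, Durbin-Levinson gives phi_{kk} iteratively:
  phi_{11} = rho(1)
  phi_{kk} = [rho(k) - sum_{j=1..k-1} phi_{k-1,j} rho(k-j)]
            / [1 - sum_{j=1..k-1} phi_{k-1,j} rho(j)],
  phi_{k,j} = phi_{k-1,j} - phi_{kk} phi_{k-1,k-j},  j = 1..k-1.
Step k = 1:
  phi_11 = rho(1) = 0.2849.
Step k = 2:
  phi_22 = [rho(2) - phi_11 rho(1)] / [1 - phi_11 rho(1)] = [-0.2829 - (0.2849)(0.2849)] / [1 - (0.2849)(0.2849)]
         = -0.36406801 / 0.91883199 = -0.396229.
  Update: phi_21 = phi_11 - phi_22 phi_11 = 0.2849 - (-0.396229)(0.2849) = 0.397786.
Step k = 3:
  phi_33 = [rho(3) - phi_21 rho(2) - phi_22 rho(1)] / [1 - phi_21 rho(1) - phi_22 rho(2)]
    numerator   = -0.4361 - (0.397786)(-0.2829) - (-0.396229)(0.2849) = -0.21068075
    denominator = 1 - (0.397786)(0.2849) - (-0.396229)(-0.2829) = 0.77457764
  phi_33 = -0.21068075 / 0.77457764 = -0.272.
Therefore phi_{33} = -0.2720.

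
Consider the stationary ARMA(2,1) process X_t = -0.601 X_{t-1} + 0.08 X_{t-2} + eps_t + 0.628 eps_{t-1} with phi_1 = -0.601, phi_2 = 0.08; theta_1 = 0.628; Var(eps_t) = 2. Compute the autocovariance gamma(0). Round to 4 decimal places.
\gamma(0) = 2.0151

Multiply the model equation by X_{t-k} and take expectations. With theta_0 = psi_0 = 1 and psi_j the MA(infinity) weights, this gives
  gamma(k) - sum_i phi_i gamma(k-i) = c_k,
  c_k = sigma^2 * sum_{j=k..q} theta_j psi_{j-k}   (c_k = 0 for k > q),
using gamma(-m) = gamma(m).
psi-weights needed (psi_j = theta_j + sum_i phi_i psi_{j-i}):
  psi_1 = theta_1 + phi_1 = 0.628 + (-0.601) = 0.027
Right-hand sides:
  c_0 = sigma^2 (1 + theta_1 psi_1) = 2 * (1 + (0.628)(0.027)) = 2 * 1.016956 = 2.033912
  c_1 = sigma^2 theta_1 = 2 * (0.628) = 1.256
  c_2 = 0
Equations for k = 0, 1, 2 (AR order 2, c_2 = 0):
  (E0) gamma(0) = phi_1 gamma(1) + phi_2 gamma(2) + c_0
  (E1) gamma(1) = phi_1 gamma(0) + phi_2 gamma(1) + c_1
  (E2) gamma(2) = phi_1 gamma(1) + phi_2 gamma(0)
From (E1): gamma(1) = A gamma(0) + B with
  A = phi_1 / (1 - phi_2) = -0.601 / 0.92 = -0.653261,   B = c_1 / (1 - phi_2) = 1.256 / 0.92 = 1.365217.
Insert (E2) into (E0): gamma(0) (1 - phi_2^2) = phi_1 (1 + phi_2) gamma(1) + c_0.
  phi_1 (1 + phi_2) = (-0.601)(1.08) = -0.64908,   1 - phi_2^2 = 0.9936.
Replace gamma(1) by A gamma(0) + B and collect gamma(0):
  gamma(0) [0.9936 - (-0.64908)(-0.653261)] = (-0.64908)(1.365217) + 2.033912
  gamma(0) * 0.569581 = 1.147777
  gamma(0) = 1.147777 / 0.569581 = 2.015123.
Therefore gamma(0) = 2.0151 (to 4 decimal places).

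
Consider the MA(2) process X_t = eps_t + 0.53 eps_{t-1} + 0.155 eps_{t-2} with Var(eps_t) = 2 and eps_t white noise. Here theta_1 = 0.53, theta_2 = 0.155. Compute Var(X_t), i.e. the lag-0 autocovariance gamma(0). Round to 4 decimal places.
\gamma(0) = 2.6099

For an MA(q) process X_t = eps_t + sum_i theta_i eps_{t-i} with
Var(eps_t) = sigma^2, the variance is
  gamma(0) = sigma^2 * (1 + sum_i theta_i^2).
  sum_i theta_i^2 = (0.53)^2 + (0.155)^2 = 0.2809 + 0.024025 = 0.304925.
  gamma(0) = 2 * (1 + 0.304925) = 2 * 1.304925 = 2.60985, which rounds to 2.6099.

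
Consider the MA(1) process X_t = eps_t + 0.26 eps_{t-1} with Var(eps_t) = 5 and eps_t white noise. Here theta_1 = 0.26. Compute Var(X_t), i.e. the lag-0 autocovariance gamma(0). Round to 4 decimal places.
\gamma(0) = 5.3380

For an MA(q) process X_t = eps_t + sum_i theta_i eps_{t-i} with
Var(eps_t) = sigma^2, the variance is
  gamma(0) = sigma^2 * (1 + sum_i theta_i^2).
  sum_i theta_i^2 = (0.26)^2 = 0.0676.
  gamma(0) = 5 * (1 + 0.0676) = 5 * 1.0676 = 5.338, which rounds to 5.3380.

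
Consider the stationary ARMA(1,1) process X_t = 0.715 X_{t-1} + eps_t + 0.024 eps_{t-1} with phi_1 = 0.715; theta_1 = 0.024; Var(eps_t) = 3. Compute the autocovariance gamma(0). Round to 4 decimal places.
\gamma(0) = 6.3520

Multiply the model equation by X_{t-k} and take expectations. With theta_0 = psi_0 = 1 and psi_j the MA(infinity) weights, this gives
  gamma(k) - sum_i phi_i gamma(k-i) = c_k,
  c_k = sigma^2 * sum_{j=k..q} theta_j psi_{j-k}   (c_k = 0 for k > q),
using gamma(-m) = gamma(m).
psi-weights needed (psi_j = theta_j + sum_i phi_i psi_{j-i}):
  psi_1 = theta_1 + phi_1 = 0.024 + (0.715) = 0.739
Right-hand sides:
  c_0 = sigma^2 (1 + theta_1 psi_1) = 3 * (1 + (0.024)(0.739)) = 3 * 1.017736 = 3.053208
  c_1 = sigma^2 theta_1 = 3 * (0.024) = 0.072
  c_2 = 0
Equations for k = 0 and k = 1 (AR order 1):
  gamma(0) = phi_1 gamma(1) + c_0
  gamma(1) = phi_1 gamma(0) + c_1
Substituting the second into the first: gamma(0) (1 - phi_1^2) = c_0 + phi_1 c_1, so
  gamma(0) = (c_0 + phi_1 c_1) / (1 - phi_1^2) = (3.053208 + (0.715)(0.072)) / (1 - (0.715)^2) = 3.104688 / 0.488775 = 6.351978.
Therefore gamma(0) = 6.3520 (to 4 decimal places).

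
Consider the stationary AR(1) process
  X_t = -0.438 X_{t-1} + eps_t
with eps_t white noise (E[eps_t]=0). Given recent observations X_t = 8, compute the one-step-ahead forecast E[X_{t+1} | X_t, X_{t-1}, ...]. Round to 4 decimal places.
E[X_{t+1} \mid \mathcal F_t] = -3.5040

For an AR(p) model X_t = c + sum_i phi_i X_{t-i} + eps_t, the
one-step-ahead conditional mean is
  E[X_{t+1} | X_t, ...] = c + sum_i phi_i X_{t+1-i}.
Substitute known values:
  E[X_{t+1} | ...] = (-0.438) * (8)
                   = -3.5040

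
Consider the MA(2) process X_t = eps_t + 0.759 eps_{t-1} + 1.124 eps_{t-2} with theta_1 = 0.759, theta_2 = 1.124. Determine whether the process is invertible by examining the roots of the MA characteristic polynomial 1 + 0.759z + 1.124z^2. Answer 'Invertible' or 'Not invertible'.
\text{Not invertible}

The MA(q) characteristic polynomial is P(z) = 1 + 0.759z + 1.124z^2.
Invertibility requires all roots to lie outside the unit circle, i.e. |z| > 1 for every root.
Set 1 + (0.759) z + (1.124) z^2 = 0, i.e. a z^2 + b z + c = 0 with a = 1.124, b = 0.759, c = 1.
Discriminant D = b^2 - 4ac = (0.759)^2 - 4*(1.124)*1 = 0.576081 - (4.496) = -3.919919.
D < 0, so the roots are the complex-conjugate pair z = (-b +/- i sqrt(-D)) / (2a) = -0.3376 +/- 0.8807i.
For a conjugate pair |z|^2 = z * conj(z) = (product of roots) = c/a = 1/(1.124) = 0.88968, so |z| = sqrt(0.88968) = 0.9432 for both roots.
Moduli of all roots: 0.9432, 0.9432.
All moduli strictly greater than 1? No.
Verdict: Not invertible.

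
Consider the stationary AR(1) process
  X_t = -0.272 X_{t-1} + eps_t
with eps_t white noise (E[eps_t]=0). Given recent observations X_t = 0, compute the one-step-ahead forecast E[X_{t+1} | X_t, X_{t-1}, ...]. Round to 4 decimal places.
E[X_{t+1} \mid \mathcal F_t] = 0.0000

For an AR(p) model X_t = c + sum_i phi_i X_{t-i} + eps_t, the
one-step-ahead conditional mean is
  E[X_{t+1} | X_t, ...] = c + sum_i phi_i X_{t+1-i}.
Substitute known values:
  E[X_{t+1} | ...] = (-0.272) * (0)
                   = 0.0000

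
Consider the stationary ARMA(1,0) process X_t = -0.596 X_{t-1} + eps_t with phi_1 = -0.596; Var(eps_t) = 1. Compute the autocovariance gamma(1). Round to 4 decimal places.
\gamma(1) = -0.9243

Multiply the model equation by X_{t-k} and take expectations. With theta_0 = psi_0 = 1 and psi_j the MA(infinity) weights, this gives
  gamma(k) - sum_i phi_i gamma(k-i) = c_k,
  c_k = sigma^2 * sum_{j=k..q} theta_j psi_{j-k}   (c_k = 0 for k > q),
using gamma(-m) = gamma(m).
Pure AR (q = 0): c_0 = sigma^2 = 1, c_k = 0 for k >= 1.
Equations for k = 0 and k = 1 (AR order 1):
  gamma(0) = phi_1 gamma(1) + c_0
  gamma(1) = phi_1 gamma(0) + c_1
Substituting the second into the first: gamma(0) (1 - phi_1^2) = c_0 + phi_1 c_1, so
  gamma(0) = c_0 / (1 - phi_1^2) = 1 / (1 - (-0.596)^2) = 1 / 0.644784 = 1.550907.
  gamma(1) = phi_1 gamma(0) = (-0.596)(1.550907) = -0.924341.
Therefore gamma(1) = -0.9243 (to 4 decimal places).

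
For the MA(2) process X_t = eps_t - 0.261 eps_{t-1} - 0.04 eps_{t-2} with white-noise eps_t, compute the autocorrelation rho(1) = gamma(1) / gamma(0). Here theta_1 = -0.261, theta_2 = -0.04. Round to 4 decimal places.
\rho(1) = -0.2342

For an MA(q) process with theta_0 = 1, the autocovariance is
  gamma(k) = sigma^2 * sum_{i=0..q-k} theta_i * theta_{i+k},
and rho(k) = gamma(k) / gamma(0). Sigma^2 cancels.
  numerator   = (1)*(-0.261) + (-0.261)*(-0.04) = -0.25056.
  denominator = (1)^2 + (-0.261)^2 + (-0.04)^2 = 1.069721.
  rho(1) = -0.25056 / 1.069721 = -0.2342.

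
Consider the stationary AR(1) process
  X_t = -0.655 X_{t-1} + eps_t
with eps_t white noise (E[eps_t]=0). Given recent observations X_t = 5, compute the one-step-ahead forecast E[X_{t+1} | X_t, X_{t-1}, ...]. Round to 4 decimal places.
E[X_{t+1} \mid \mathcal F_t] = -3.2750

For an AR(p) model X_t = c + sum_i phi_i X_{t-i} + eps_t, the
one-step-ahead conditional mean is
  E[X_{t+1} | X_t, ...] = c + sum_i phi_i X_{t+1-i}.
Substitute known values:
  E[X_{t+1} | ...] = (-0.655) * (5)
                   = -3.2750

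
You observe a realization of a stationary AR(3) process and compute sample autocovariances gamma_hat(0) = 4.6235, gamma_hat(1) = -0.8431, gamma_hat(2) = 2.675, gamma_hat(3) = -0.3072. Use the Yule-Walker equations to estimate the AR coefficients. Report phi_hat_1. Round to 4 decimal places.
\hat\phi_{1} = -0.1500

The Yule-Walker equations for an AR(p) process read, in matrix form,
  Gamma_p phi = r_p,   with   (Gamma_p)_{ij} = gamma(|i - j|),
                       (r_p)_i = gamma(i),   i,j = 1..p.
Substitute the sample gammas (Toeplitz matrix and right-hand side of size 3):
  Gamma_p = [[4.6235, -0.8431, 2.675], [-0.8431, 4.6235, -0.8431], [2.675, -0.8431, 4.6235]]
  r_p     = [-0.8431, 2.675, -0.3072]
Written out (R1..R3):
  (R1) 4.6235 phi_1 - 0.8431 phi_2 + 2.675 phi_3 = -0.8431
  (R2) -0.8431 phi_1 + 4.6235 phi_2 - 0.8431 phi_3 = 2.675
  (R3) 2.675 phi_1 - 0.8431 phi_2 + 4.6235 phi_3 = -0.3072
Gaussian elimination:
  R2 <- R2 - (-0.8431/4.6235) R1 = R2 - (-0.182351) R1:  4.46976 phi_2 - 0.355311 phi_3 = 2.52126
  R3 <- R3 - (2.675/4.6235) R1 = R3 - (0.578566) R1:  -0.355311 phi_2 + 3.075836 phi_3 = 0.180589
  R3 <- R3 - (-0.355311/4.46976) R2 = R3 - (-0.079492) R2:  3.047591 phi_3 = 0.381009
Back-substitution:
  phi_hat_3 = 0.381009 / 3.047591 = 0.12502
  phi_hat_2 = (2.52126 - (-0.355311)(0.12502)) / 4.46976 = 0.574009
  phi_hat_1 = (-0.8431 - (-0.8431)(0.574009) - (2.675)(0.12502)) / 4.6235 = -0.150012
So phi_hat = [-0.1500, 0.5740, 0.1250].
Therefore phi_hat_1 = -0.1500.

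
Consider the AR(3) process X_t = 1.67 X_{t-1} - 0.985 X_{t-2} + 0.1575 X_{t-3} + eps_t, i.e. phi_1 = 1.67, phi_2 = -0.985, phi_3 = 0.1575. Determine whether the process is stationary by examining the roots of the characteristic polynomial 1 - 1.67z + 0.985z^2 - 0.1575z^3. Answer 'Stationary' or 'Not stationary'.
\text{Stationary}

The AR(p) characteristic polynomial is P(z) = 1 - 1.67z + 0.985z^2 - 0.1575z^3.
Stationarity requires all roots to lie outside the unit circle, i.e. |z| > 1 for every root.
Degree 3: look for a simple real root z0 first, then factor out (1 - z/z0) and solve the remaining quadratic.
Testing z0 = 4: P(4) = 1 + (-1.67)(4) + (0.985)(4)^2 + (-0.1575)(4)^3
  = 1 + (-6.68) + (15.76) + (-10.08) = 0.  So z_0 = 4 is a root, |z_0| = 4.
Divide out the factor (1 - 0.25 z) = (1 - z/z0) (since 1/z0 = 0.25):
  P(z) = (1 - 0.25 z)(1 + (-1.42) z + (0.63) z^2)
  [check: z-coef -1.42 - (0.25) = -1.67; z^2-coef 0.63 - (0.25)(-1.42) = 0.985; z^3-coef -(0.25)(0.63) = -0.1575.]
Remaining roots from the quadratic factor 1 + (-1.42) z + (0.63) z^2:
  Set 1 + (-1.42) z + (0.63) z^2 = 0, i.e. a z^2 + b z + c = 0 with a = 0.63, b = -1.42, c = 1.
  Discriminant D = b^2 - 4ac = (-1.42)^2 - 4*(0.63)*1 = 2.0164 - (2.52) = -0.5036.
  D < 0, so the roots are the complex-conjugate pair z = (-b +/- i sqrt(-D)) / (2a) = 1.127 +/- 0.5632i.
  For a conjugate pair |z|^2 = z * conj(z) = (product of roots) = c/a = 1/(0.63) = 1.587302, so |z| = sqrt(1.587302) = 1.2599 for both roots.
Moduli of all roots: 4.0000, 1.2599, 1.2599.
All moduli strictly greater than 1? Yes.
Verdict: Stationary.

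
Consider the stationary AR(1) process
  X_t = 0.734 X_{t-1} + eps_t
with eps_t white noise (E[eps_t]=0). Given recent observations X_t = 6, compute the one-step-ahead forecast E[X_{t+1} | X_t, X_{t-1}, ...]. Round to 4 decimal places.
E[X_{t+1} \mid \mathcal F_t] = 4.4040

For an AR(p) model X_t = c + sum_i phi_i X_{t-i} + eps_t, the
one-step-ahead conditional mean is
  E[X_{t+1} | X_t, ...] = c + sum_i phi_i X_{t+1-i}.
Substitute known values:
  E[X_{t+1} | ...] = (0.734) * (6)
                   = 4.4040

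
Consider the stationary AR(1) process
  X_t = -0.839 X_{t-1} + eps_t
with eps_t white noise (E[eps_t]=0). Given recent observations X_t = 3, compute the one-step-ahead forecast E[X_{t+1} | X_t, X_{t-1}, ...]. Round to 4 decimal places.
E[X_{t+1} \mid \mathcal F_t] = -2.5170

For an AR(p) model X_t = c + sum_i phi_i X_{t-i} + eps_t, the
one-step-ahead conditional mean is
  E[X_{t+1} | X_t, ...] = c + sum_i phi_i X_{t+1-i}.
Substitute known values:
  E[X_{t+1} | ...] = (-0.839) * (3)
                   = -2.5170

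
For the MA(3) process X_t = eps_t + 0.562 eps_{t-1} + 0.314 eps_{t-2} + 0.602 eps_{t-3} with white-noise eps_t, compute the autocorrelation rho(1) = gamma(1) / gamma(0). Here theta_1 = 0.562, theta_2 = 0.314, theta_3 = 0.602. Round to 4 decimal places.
\rho(1) = 0.5220

For an MA(q) process with theta_0 = 1, the autocovariance is
  gamma(k) = sigma^2 * sum_{i=0..q-k} theta_i * theta_{i+k},
and rho(k) = gamma(k) / gamma(0). Sigma^2 cancels.
  numerator   = (1)*(0.562) + (0.562)*(0.314) + (0.314)*(0.602) = 0.927496.
  denominator = (1)^2 + (0.562)^2 + (0.314)^2 + (0.602)^2 = 1.776844.
  rho(1) = 0.927496 / 1.776844 = 0.5220.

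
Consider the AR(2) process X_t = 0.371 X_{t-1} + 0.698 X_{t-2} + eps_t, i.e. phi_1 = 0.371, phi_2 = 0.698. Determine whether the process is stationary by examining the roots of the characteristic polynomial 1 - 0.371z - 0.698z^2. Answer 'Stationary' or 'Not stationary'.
\text{Not stationary}

The AR(p) characteristic polynomial is P(z) = 1 - 0.371z - 0.698z^2.
Stationarity requires all roots to lie outside the unit circle, i.e. |z| > 1 for every root.
Set 1 + (-0.371) z + (-0.698) z^2 = 0, i.e. a z^2 + b z + c = 0 with a = -0.698, b = -0.371, c = 1.
Discriminant D = b^2 - 4ac = (-0.371)^2 - 4*(-0.698)*1 = 0.137641 - (-2.792) = 2.929641.
D >= 0, so the roots are real: z = (-b +/- sqrt(D)) / (2a) = (0.371 +/- 1.711619) / (-1.396).
  z_1 = (0.371 + 1.711619) / (-1.396) = -1.4918,   |z_1| = 1.4918.
  z_2 = (0.371 - 1.711619) / (-1.396) = 0.9603,   |z_2| = 0.9603.
Moduli of all roots: 1.4918, 0.9603.
All moduli strictly greater than 1? No.
Verdict: Not stationary.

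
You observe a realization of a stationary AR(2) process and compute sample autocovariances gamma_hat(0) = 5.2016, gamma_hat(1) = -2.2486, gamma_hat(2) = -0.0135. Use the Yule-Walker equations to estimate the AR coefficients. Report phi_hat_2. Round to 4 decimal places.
\hat\phi_{2} = -0.2330

The Yule-Walker equations for an AR(p) process read, in matrix form,
  Gamma_p phi = r_p,   with   (Gamma_p)_{ij} = gamma(|i - j|),
                       (r_p)_i = gamma(i),   i,j = 1..p.
Substitute the sample gammas (Toeplitz matrix and right-hand side of size 2):
  Gamma_p = [[5.2016, -2.2486], [-2.2486, 5.2016]]
  r_p     = [-2.2486, -0.0135]
Written out:
  5.2016 phi_1 - 2.2486 phi_2 = -2.2486
  -2.2486 phi_1 + 5.2016 phi_2 = -0.0135
Solve by Cramer's rule:
  det = gamma(0)^2 - gamma(1)^2 = (5.2016)^2 - (-2.2486)^2 = 27.05664256 - 5.05620196 = 22.0004406
  phi_hat_1 = [gamma(1) gamma(0) - gamma(1) gamma(2)] / det = [(-2.2486)(5.2016) - (-2.2486)(-0.0135)] / 22.0004406 = -11.72667386 / 22.0004406 = -0.533
  phi_hat_2 = [gamma(0) gamma(2) - gamma(1)^2] / det = [(5.2016)(-0.0135) - (-2.2486)^2] / 22.0004406 = -5.12642356 / 22.0004406 = -0.233
So phi_hat = [-0.5330, -0.2330].
Therefore phi_hat_2 = -0.2330.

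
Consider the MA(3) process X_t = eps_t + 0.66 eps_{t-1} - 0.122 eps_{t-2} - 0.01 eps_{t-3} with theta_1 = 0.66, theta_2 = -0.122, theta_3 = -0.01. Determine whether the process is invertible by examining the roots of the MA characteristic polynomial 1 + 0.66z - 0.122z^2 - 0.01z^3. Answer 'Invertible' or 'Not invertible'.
\text{Invertible}

The MA(q) characteristic polynomial is P(z) = 1 + 0.66z - 0.122z^2 - 0.01z^3.
Invertibility requires all roots to lie outside the unit circle, i.e. |z| > 1 for every root.
Degree 3: look for a simple real root z0 first, then factor out (1 - z/z0) and solve the remaining quadratic.
Testing z0 = 5: P(5) = 1 + (0.66)(5) + (-0.122)(5)^2 + (-0.01)(5)^3
  = 1 + (3.3) + (-3.05) + (-1.25) = 0.  So z_0 = 5 is a root, |z_0| = 5.
Divide out the factor (1 - 0.2 z) = (1 - z/z0) (since 1/z0 = 0.2):
  P(z) = (1 - 0.2 z)(1 + (0.86) z + (0.05) z^2)
  [check: z-coef 0.86 - (0.2) = 0.66; z^2-coef 0.05 - (0.2)(0.86) = -0.122; z^3-coef -(0.2)(0.05) = -0.01.]
Remaining roots from the quadratic factor 1 + (0.86) z + (0.05) z^2:
  Set 1 + (0.86) z + (0.05) z^2 = 0, i.e. a z^2 + b z + c = 0 with a = 0.05, b = 0.86, c = 1.
  Discriminant D = b^2 - 4ac = (0.86)^2 - 4*(0.05)*1 = 0.7396 - (0.2) = 0.5396.
  D >= 0, so the roots are real: z = (-b +/- sqrt(D)) / (2a) = (-0.86 +/- 0.734575) / (0.1).
    z_1 = (-0.86 + 0.734575) / (0.1) = -1.2543,   |z_1| = 1.2543.
    z_2 = (-0.86 - 0.734575) / (0.1) = -15.9457,   |z_2| = 15.9457.
Moduli of all roots: 5.0000, 1.2543, 15.9457.
All moduli strictly greater than 1? Yes.
Verdict: Invertible.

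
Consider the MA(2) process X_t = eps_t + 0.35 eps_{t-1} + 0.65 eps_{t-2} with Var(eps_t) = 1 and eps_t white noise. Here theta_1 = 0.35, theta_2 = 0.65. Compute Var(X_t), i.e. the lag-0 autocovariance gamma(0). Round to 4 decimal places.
\gamma(0) = 1.5450

For an MA(q) process X_t = eps_t + sum_i theta_i eps_{t-i} with
Var(eps_t) = sigma^2, the variance is
  gamma(0) = sigma^2 * (1 + sum_i theta_i^2).
  sum_i theta_i^2 = (0.35)^2 + (0.65)^2 = 0.1225 + 0.4225 = 0.545.
  gamma(0) = 1 * (1 + 0.545) = 1 * 1.545 = 1.545, which rounds to 1.5450.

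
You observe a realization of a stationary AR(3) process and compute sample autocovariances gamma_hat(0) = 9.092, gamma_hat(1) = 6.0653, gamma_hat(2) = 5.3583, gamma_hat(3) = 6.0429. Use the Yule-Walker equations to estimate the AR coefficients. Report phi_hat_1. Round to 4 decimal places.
\hat\phi_{1} = 0.3930

The Yule-Walker equations for an AR(p) process read, in matrix form,
  Gamma_p phi = r_p,   with   (Gamma_p)_{ij} = gamma(|i - j|),
                       (r_p)_i = gamma(i),   i,j = 1..p.
Substitute the sample gammas (Toeplitz matrix and right-hand side of size 3):
  Gamma_p = [[9.092, 6.0653, 5.3583], [6.0653, 9.092, 6.0653], [5.3583, 6.0653, 9.092]]
  r_p     = [6.0653, 5.3583, 6.0429]
Written out (R1..R3):
  (R1) 9.092 phi_1 + 6.0653 phi_2 + 5.3583 phi_3 = 6.0653
  (R2) 6.0653 phi_1 + 9.092 phi_2 + 6.0653 phi_3 = 5.3583
  (R3) 5.3583 phi_1 + 6.0653 phi_2 + 9.092 phi_3 = 6.0429
Gaussian elimination:
  R2 <- R2 - (6.0653/9.092) R1 = R2 - (0.667103) R1:  5.04582 phi_2 + 2.490762 phi_3 = 1.31212
  R3 <- R3 - (5.3583/9.092) R1 = R3 - (0.589342) R1:  2.490762 phi_2 + 5.934127 phi_3 = 2.468362
  R3 <- R3 - (2.490762/5.04582) R2 = R3 - (0.493629) R2:  4.704615 phi_3 = 1.820662
Back-substitution:
  phi_hat_3 = 1.820662 / 4.704615 = 0.386995
  phi_hat_2 = (1.31212 - (2.490762)(0.386995)) / 5.04582 = 0.069009
  phi_hat_1 = (6.0653 - (6.0653)(0.069009) - (5.3583)(0.386995)) / 9.092 = 0.392994
So phi_hat = [0.3930, 0.0690, 0.3870].
Therefore phi_hat_1 = 0.3930.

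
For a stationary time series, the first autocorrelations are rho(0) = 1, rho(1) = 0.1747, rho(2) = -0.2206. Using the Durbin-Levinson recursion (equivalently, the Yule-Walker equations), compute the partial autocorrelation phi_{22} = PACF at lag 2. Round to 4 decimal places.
\phi_{22} = -0.2590

The PACF at lag k is phi_{kk}, the last component of the solution
to the Yule-Walker system G_k phi = r_k where
  (G_k)_{ij} = rho(|i - j|), (r_k)_i = rho(i), i,j = 1..k.
Equivalently, Durbin-Levinson gives phi_{kk} iteratively:
  phi_{11} = rho(1)
  phi_{kk} = [rho(k) - sum_{j=1..k-1} phi_{k-1,j} rho(k-j)]
            / [1 - sum_{j=1..k-1} phi_{k-1,j} rho(j)],
  phi_{k,j} = phi_{k-1,j} - phi_{kk} phi_{k-1,k-j},  j = 1..k-1.
Step k = 1:
  phi_11 = rho(1) = 0.1747.
Step k = 2:
  phi_22 = [rho(2) - phi_11 rho(1)] / [1 - phi_11 rho(1)] = [-0.2206 - (0.1747)(0.1747)] / [1 - (0.1747)(0.1747)]
         = -0.25112009 / 0.96947991 = -0.259.
Therefore phi_{22} = -0.2590.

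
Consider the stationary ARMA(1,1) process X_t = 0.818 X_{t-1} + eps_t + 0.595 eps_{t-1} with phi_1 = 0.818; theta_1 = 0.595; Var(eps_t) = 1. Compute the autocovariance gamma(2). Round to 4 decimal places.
\gamma(2) = 5.1935

Multiply the model equation by X_{t-k} and take expectations. With theta_0 = psi_0 = 1 and psi_j the MA(infinity) weights, this gives
  gamma(k) - sum_i phi_i gamma(k-i) = c_k,
  c_k = sigma^2 * sum_{j=k..q} theta_j psi_{j-k}   (c_k = 0 for k > q),
using gamma(-m) = gamma(m).
psi-weights needed (psi_j = theta_j + sum_i phi_i psi_{j-i}):
  psi_1 = theta_1 + phi_1 = 0.595 + (0.818) = 1.413
Right-hand sides:
  c_0 = sigma^2 (1 + theta_1 psi_1) = 1 * (1 + (0.595)(1.413)) = 1 * 1.840735 = 1.840735
  c_1 = sigma^2 theta_1 = 1 * (0.595) = 0.595
  c_2 = 0
Equations for k = 0 and k = 1 (AR order 1):
  gamma(0) = phi_1 gamma(1) + c_0
  gamma(1) = phi_1 gamma(0) + c_1
Substituting the second into the first: gamma(0) (1 - phi_1^2) = c_0 + phi_1 c_1, so
  gamma(0) = (c_0 + phi_1 c_1) / (1 - phi_1^2) = (1.840735 + (0.818)(0.595)) / (1 - (0.818)^2) = 2.327445 / 0.330876 = 7.034191.
  gamma(1) = phi_1 gamma(0) + c_1 = (0.818)(7.034191) + (0.595) = 6.348968.
For k = 2 (> q): gamma(2) = phi_1 gamma(1) = (0.818)(6.348968) = 5.193456.
Therefore gamma(2) = 5.1935 (to 4 decimal places).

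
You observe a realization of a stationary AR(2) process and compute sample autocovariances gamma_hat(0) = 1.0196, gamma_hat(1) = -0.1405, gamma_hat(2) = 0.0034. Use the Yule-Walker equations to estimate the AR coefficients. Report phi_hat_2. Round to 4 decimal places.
\hat\phi_{2} = -0.0160

The Yule-Walker equations for an AR(p) process read, in matrix form,
  Gamma_p phi = r_p,   with   (Gamma_p)_{ij} = gamma(|i - j|),
                       (r_p)_i = gamma(i),   i,j = 1..p.
Substitute the sample gammas (Toeplitz matrix and right-hand side of size 2):
  Gamma_p = [[1.0196, -0.1405], [-0.1405, 1.0196]]
  r_p     = [-0.1405, 0.0034]
Written out:
  1.0196 phi_1 - 0.1405 phi_2 = -0.1405
  -0.1405 phi_1 + 1.0196 phi_2 = 0.0034
Solve by Cramer's rule:
  det = gamma(0)^2 - gamma(1)^2 = (1.0196)^2 - (-0.1405)^2 = 1.03958416 - 0.01974025 = 1.01984391
  phi_hat_1 = [gamma(1) gamma(0) - gamma(1) gamma(2)] / det = [(-0.1405)(1.0196) - (-0.1405)(0.0034)] / 1.01984391 = -0.1427761 / 1.01984391 = -0.14
  phi_hat_2 = [gamma(0) gamma(2) - gamma(1)^2] / det = [(1.0196)(0.0034) - (-0.1405)^2] / 1.01984391 = -0.01627361 / 1.01984391 = -0.016
So phi_hat = [-0.1400, -0.0160].
Therefore phi_hat_2 = -0.0160.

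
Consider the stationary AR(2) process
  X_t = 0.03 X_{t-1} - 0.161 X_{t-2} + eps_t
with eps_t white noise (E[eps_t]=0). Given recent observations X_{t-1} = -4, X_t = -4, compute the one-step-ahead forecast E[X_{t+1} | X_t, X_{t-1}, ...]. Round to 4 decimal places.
E[X_{t+1} \mid \mathcal F_t] = 0.5240

For an AR(p) model X_t = c + sum_i phi_i X_{t-i} + eps_t, the
one-step-ahead conditional mean is
  E[X_{t+1} | X_t, ...] = c + sum_i phi_i X_{t+1-i}.
Substitute known values:
  E[X_{t+1} | ...] = (0.03) * (-4) + (-0.161) * (-4)
                   = 0.5240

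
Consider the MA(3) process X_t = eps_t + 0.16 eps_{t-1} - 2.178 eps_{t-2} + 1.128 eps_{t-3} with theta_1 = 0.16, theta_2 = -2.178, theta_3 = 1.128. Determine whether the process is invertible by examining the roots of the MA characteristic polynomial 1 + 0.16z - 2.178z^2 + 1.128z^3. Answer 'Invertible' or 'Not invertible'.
\text{Not invertible}

The MA(q) characteristic polynomial is P(z) = 1 + 0.16z - 2.178z^2 + 1.128z^3.
Invertibility requires all roots to lie outside the unit circle, i.e. |z| > 1 for every root.
Degree 3: look for a simple real root z0 first, then factor out (1 - z/z0) and solve the remaining quadratic.
Testing z0 = 1.25: P(1.25) = 1 + (0.16)(1.25) + (-2.178)(1.25)^2 + (1.128)(1.25)^3
  = 1 + (0.2) + (-3.403125) + (2.203125) = 0.  So z_0 = 1.25 is a root, |z_0| = 1.25.
Divide out the factor (1 - 0.8 z) = (1 - z/z0) (since 1/z0 = 0.8):
  P(z) = (1 - 0.8 z)(1 + (0.96) z + (-1.41) z^2)
  [check: z-coef 0.96 - (0.8) = 0.16; z^2-coef -1.41 - (0.8)(0.96) = -2.178; z^3-coef -(0.8)(-1.41) = 1.128.]
Remaining roots from the quadratic factor 1 + (0.96) z + (-1.41) z^2:
  Set 1 + (0.96) z + (-1.41) z^2 = 0, i.e. a z^2 + b z + c = 0 with a = -1.41, b = 0.96, c = 1.
  Discriminant D = b^2 - 4ac = (0.96)^2 - 4*(-1.41)*1 = 0.9216 - (-5.64) = 6.5616.
  D >= 0, so the roots are real: z = (-b +/- sqrt(D)) / (2a) = (-0.96 +/- 2.561562) / (-2.82).
    z_1 = (-0.96 + 2.561562) / (-2.82) = -0.5679,   |z_1| = 0.5679.
    z_2 = (-0.96 - 2.561562) / (-2.82) = 1.2488,   |z_2| = 1.2488.
Moduli of all roots: 1.2500, 0.5679, 1.2488.
All moduli strictly greater than 1? No.
Verdict: Not invertible.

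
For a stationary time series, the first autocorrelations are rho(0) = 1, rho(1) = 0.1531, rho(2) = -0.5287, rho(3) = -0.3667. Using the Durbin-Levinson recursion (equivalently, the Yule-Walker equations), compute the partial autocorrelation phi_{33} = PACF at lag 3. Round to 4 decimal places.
\phi_{33} = -0.2309

The PACF at lag k is phi_{kk}, the last component of the solution
to the Yule-Walker system G_k phi = r_k where
  (G_k)_{ij} = rho(|i - j|), (r_k)_i = rho(i), i,j = 1..k.
Equivalently, Durbin-Levinson gives phi_{kk} iteratively:
  phi_{11} = rho(1)
  phi_{kk} = [rho(k) - sum_{j=1..k-1} phi_{k-1,j} rho(k-j)]
            / [1 - sum_{j=1..k-1} phi_{k-1,j} rho(j)],
  phi_{k,j} = phi_{k-1,j} - phi_{kk} phi_{k-1,k-j},  j = 1..k-1.
Step k = 1:
  phi_11 = rho(1) = 0.1531.
Step k = 2:
  phi_22 = [rho(2) - phi_11 rho(1)] / [1 - phi_11 rho(1)] = [-0.5287 - (0.1531)(0.1531)] / [1 - (0.1531)(0.1531)]
         = -0.55213961 / 0.97656039 = -0.565392.
  Update: phi_21 = phi_11 - phi_22 phi_11 = 0.1531 - (-0.565392)(0.1531) = 0.239662.
Step k = 3:
  phi_33 = [rho(3) - phi_21 rho(2) - phi_22 rho(1)] / [1 - phi_21 rho(1) - phi_22 rho(2)]
    numerator   = -0.3667 - (0.239662)(-0.5287) - (-0.565392)(0.1531) = -0.1534294
    denominator = 1 - (0.239662)(0.1531) - (-0.565392)(-0.5287) = 0.66438497
  phi_33 = -0.1534294 / 0.66438497 = -0.2309.
Therefore phi_{33} = -0.2309.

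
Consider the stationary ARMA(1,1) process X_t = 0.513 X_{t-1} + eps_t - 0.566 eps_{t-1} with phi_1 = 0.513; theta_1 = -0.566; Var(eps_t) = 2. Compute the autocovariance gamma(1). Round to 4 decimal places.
\gamma(1) = -0.1021

Multiply the model equation by X_{t-k} and take expectations. With theta_0 = psi_0 = 1 and psi_j the MA(infinity) weights, this gives
  gamma(k) - sum_i phi_i gamma(k-i) = c_k,
  c_k = sigma^2 * sum_{j=k..q} theta_j psi_{j-k}   (c_k = 0 for k > q),
using gamma(-m) = gamma(m).
psi-weights needed (psi_j = theta_j + sum_i phi_i psi_{j-i}):
  psi_1 = theta_1 + phi_1 = -0.566 + (0.513) = -0.053
Right-hand sides:
  c_0 = sigma^2 (1 + theta_1 psi_1) = 2 * (1 + (-0.566)(-0.053)) = 2 * 1.029998 = 2.059996
  c_1 = sigma^2 theta_1 = 2 * (-0.566) = -1.132
  c_2 = 0
Equations for k = 0 and k = 1 (AR order 1):
  gamma(0) = phi_1 gamma(1) + c_0
  gamma(1) = phi_1 gamma(0) + c_1
Substituting the second into the first: gamma(0) (1 - phi_1^2) = c_0 + phi_1 c_1, so
  gamma(0) = (c_0 + phi_1 c_1) / (1 - phi_1^2) = (2.059996 + (0.513)(-1.132)) / (1 - (0.513)^2) = 1.47928 / 0.736831 = 2.007625.
  gamma(1) = phi_1 gamma(0) + c_1 = (0.513)(2.007625) + (-1.132) = -0.102089.
Therefore gamma(1) = -0.1021 (to 4 decimal places).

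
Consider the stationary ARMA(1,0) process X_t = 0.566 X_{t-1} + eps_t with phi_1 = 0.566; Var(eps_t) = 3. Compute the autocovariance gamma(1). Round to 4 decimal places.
\gamma(1) = 2.4984

Multiply the model equation by X_{t-k} and take expectations. With theta_0 = psi_0 = 1 and psi_j the MA(infinity) weights, this gives
  gamma(k) - sum_i phi_i gamma(k-i) = c_k,
  c_k = sigma^2 * sum_{j=k..q} theta_j psi_{j-k}   (c_k = 0 for k > q),
using gamma(-m) = gamma(m).
Pure AR (q = 0): c_0 = sigma^2 = 3, c_k = 0 for k >= 1.
Equations for k = 0 and k = 1 (AR order 1):
  gamma(0) = phi_1 gamma(1) + c_0
  gamma(1) = phi_1 gamma(0) + c_1
Substituting the second into the first: gamma(0) (1 - phi_1^2) = c_0 + phi_1 c_1, so
  gamma(0) = c_0 / (1 - phi_1^2) = 3 / (1 - (0.566)^2) = 3 / 0.679644 = 4.414076.
  gamma(1) = phi_1 gamma(0) = (0.566)(4.414076) = 2.498367.
Therefore gamma(1) = 2.4984 (to 4 decimal places).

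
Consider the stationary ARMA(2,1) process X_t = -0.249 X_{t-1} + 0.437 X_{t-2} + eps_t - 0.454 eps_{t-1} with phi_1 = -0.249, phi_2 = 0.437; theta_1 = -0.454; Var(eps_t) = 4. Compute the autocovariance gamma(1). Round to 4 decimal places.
\gamma(1) = -7.5960

Multiply the model equation by X_{t-k} and take expectations. With theta_0 = psi_0 = 1 and psi_j the MA(infinity) weights, this gives
  gamma(k) - sum_i phi_i gamma(k-i) = c_k,
  c_k = sigma^2 * sum_{j=k..q} theta_j psi_{j-k}   (c_k = 0 for k > q),
using gamma(-m) = gamma(m).
psi-weights needed (psi_j = theta_j + sum_i phi_i psi_{j-i}):
  psi_1 = theta_1 + phi_1 = -0.454 + (-0.249) = -0.703
Right-hand sides:
  c_0 = sigma^2 (1 + theta_1 psi_1) = 4 * (1 + (-0.454)(-0.703)) = 4 * 1.319162 = 5.276648
  c_1 = sigma^2 theta_1 = 4 * (-0.454) = -1.816
  c_2 = 0
Equations for k = 0, 1, 2 (AR order 2, c_2 = 0):
  (E0) gamma(0) = phi_1 gamma(1) + phi_2 gamma(2) + c_0
  (E1) gamma(1) = phi_1 gamma(0) + phi_2 gamma(1) + c_1
  (E2) gamma(2) = phi_1 gamma(1) + phi_2 gamma(0)
From (E1): gamma(1) = A gamma(0) + B with
  A = phi_1 / (1 - phi_2) = -0.249 / 0.563 = -0.442274,   B = c_1 / (1 - phi_2) = -1.816 / 0.563 = -3.225577.
Insert (E2) into (E0): gamma(0) (1 - phi_2^2) = phi_1 (1 + phi_2) gamma(1) + c_0.
  phi_1 (1 + phi_2) = (-0.249)(1.437) = -0.357813,   1 - phi_2^2 = 0.809031.
Replace gamma(1) by A gamma(0) + B and collect gamma(0):
  gamma(0) [0.809031 - (-0.357813)(-0.442274)] = (-0.357813)(-3.225577) + 5.276648
  gamma(0) * 0.65078 = 6.430801
  gamma(0) = 6.430801 / 0.65078 = 9.881686.
  gamma(1) = A gamma(0) + B = (-0.442274)(9.881686) + (-3.225577) = -7.595985.
Therefore gamma(1) = -7.5960 (to 4 decimal places).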